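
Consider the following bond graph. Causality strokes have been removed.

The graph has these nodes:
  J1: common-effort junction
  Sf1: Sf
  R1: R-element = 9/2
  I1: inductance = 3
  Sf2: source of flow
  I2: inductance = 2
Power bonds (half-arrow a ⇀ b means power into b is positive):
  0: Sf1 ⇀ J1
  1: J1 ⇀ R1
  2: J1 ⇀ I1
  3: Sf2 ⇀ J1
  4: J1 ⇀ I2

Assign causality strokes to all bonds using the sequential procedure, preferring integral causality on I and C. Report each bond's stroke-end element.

bond 0 stroke at Sf1  (source Sf1 imposes f)
bond 3 stroke at Sf2  (Sf2 fixes flow; stroke at Sf2)
bond 2 stroke at I1  (I1 outputs flow p/I1)
bond 4 stroke at I2  (prefer integral on I2)
bond 1 stroke at J1  (closing 0-jn rule on J1)

β0 stroke→Sf1
β1 stroke→J1
β2 stroke→I1
β3 stroke→Sf2
β4 stroke→I2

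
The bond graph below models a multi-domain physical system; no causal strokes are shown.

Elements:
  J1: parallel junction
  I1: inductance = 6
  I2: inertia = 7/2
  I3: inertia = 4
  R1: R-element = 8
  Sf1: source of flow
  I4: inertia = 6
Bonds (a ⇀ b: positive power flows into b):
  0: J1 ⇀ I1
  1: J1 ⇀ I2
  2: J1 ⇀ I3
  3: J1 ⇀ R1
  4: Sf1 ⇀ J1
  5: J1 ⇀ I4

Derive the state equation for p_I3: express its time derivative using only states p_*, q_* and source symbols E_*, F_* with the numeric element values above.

dp_I3/dt = 8*F_Sf1 - 4*p_I1/3 - 16*p_I2/7 - 2*p_I3 - 4*p_I4/3

#4 stroke→Sf1  (Sf1 fixes flow; stroke at Sf1)
#0 stroke→I1  (I1 integral (f out))
#1 stroke→I2  (I2: I, integral causality)
#2 stroke→I3  (I3 outputs flow p/I3)
#5 stroke→I4  (I4: I, integral causality)
#3 stroke→J1  (J1 needs exactly one e-in)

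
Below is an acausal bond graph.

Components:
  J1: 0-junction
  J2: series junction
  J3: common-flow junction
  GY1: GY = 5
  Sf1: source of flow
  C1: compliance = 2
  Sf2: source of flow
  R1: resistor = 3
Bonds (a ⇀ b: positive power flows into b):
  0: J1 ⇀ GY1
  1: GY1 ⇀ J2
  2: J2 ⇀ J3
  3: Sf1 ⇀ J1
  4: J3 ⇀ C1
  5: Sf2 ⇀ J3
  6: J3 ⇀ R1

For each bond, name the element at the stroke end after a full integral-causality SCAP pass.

β3 |Sf1  (Sf1 (Sf) sets flow on bond)
β5 |Sf2  (source Sf2 imposes f)
β0 |J1  (J1 needs exactly one e-in)
β2 |J3  (J3: bond 5 brought flow, rest push out)
β4 |J3  (1-jn J3 has f-setter on 5)
β6 |J3  (1-jn J3 has f-setter on 5)
β1 |J2  (through GY1, causality inverts; strokes same side of GY1)

#0 stroke→J1
#1 stroke→J2
#2 stroke→J3
#3 stroke→Sf1
#4 stroke→J3
#5 stroke→Sf2
#6 stroke→J3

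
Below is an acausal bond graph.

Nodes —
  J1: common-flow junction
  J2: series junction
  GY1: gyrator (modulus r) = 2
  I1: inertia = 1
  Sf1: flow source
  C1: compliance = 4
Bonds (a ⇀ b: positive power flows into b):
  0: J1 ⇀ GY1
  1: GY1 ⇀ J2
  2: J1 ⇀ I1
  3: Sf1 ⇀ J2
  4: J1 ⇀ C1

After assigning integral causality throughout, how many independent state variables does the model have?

b3 →Sf1  (source Sf1 imposes f)
b1 →J2  (J2 flow already set via bond 3)
b0 →J1  (GY1: gyrator matches bond 1)
b2 →I1  (I1 integral (f out))
b4 →J1  (common-f at J1 fixed by 2)

2  (C1, I1 all integral)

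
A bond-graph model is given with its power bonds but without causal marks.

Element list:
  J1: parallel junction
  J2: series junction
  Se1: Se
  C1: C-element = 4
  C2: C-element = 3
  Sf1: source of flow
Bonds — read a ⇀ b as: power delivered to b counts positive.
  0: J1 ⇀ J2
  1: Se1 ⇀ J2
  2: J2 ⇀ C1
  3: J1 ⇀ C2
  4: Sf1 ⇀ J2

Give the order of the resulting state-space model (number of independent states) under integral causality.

#1 stroke at J2  (Se1: effort source, stroke at far end)
#4 stroke at Sf1  (Sf1 (Sf) sets flow on bond)
#0 stroke at J2  (J2: bond 4 brought flow, rest push out)
#2 stroke at J2  (common-f at J2 fixed by 4)
#3 stroke at J1  (only one effort-in slot at J1)

2  (C1, C2 all integral)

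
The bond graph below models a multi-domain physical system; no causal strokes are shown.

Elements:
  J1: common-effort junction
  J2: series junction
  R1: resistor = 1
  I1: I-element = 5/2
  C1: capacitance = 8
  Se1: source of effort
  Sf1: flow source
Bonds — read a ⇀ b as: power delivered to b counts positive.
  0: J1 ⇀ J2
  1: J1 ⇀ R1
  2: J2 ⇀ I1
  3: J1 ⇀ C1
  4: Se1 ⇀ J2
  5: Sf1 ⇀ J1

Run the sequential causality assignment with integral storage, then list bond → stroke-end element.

β0 stroke at J2
β1 stroke at R1
β2 stroke at I1
β3 stroke at J1
β4 stroke at J2
β5 stroke at Sf1

β4 stroke at J2  (Se1 (Se) sets effort on bond)
β5 stroke at Sf1  (Sf1: flow source, stroke at near end)
β2 stroke at I1  (I1 integral (f out))
β0 stroke at J2  (J2: bond 2 brought flow, rest push out)
β3 stroke at J1  (C1 integral (e out))
β1 stroke at R1  (0-jn J1 has e-setter on 3)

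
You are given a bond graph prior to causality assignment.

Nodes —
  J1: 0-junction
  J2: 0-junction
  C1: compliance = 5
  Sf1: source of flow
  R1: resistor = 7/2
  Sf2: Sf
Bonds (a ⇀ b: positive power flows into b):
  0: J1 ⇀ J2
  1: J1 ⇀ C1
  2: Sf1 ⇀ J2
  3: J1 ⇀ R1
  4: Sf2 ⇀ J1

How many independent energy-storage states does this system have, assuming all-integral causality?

β2 |Sf1  (Sf1 fixes flow; stroke at Sf1)
β4 |Sf2  (Sf2: flow source, stroke at near end)
β0 |J2  (only one effort-in slot at J2)
β1 |J1  (C1 integral (e out))
β3 |R1  (J1: bond 1 brought effort, rest push out)

1  (C1 all integral)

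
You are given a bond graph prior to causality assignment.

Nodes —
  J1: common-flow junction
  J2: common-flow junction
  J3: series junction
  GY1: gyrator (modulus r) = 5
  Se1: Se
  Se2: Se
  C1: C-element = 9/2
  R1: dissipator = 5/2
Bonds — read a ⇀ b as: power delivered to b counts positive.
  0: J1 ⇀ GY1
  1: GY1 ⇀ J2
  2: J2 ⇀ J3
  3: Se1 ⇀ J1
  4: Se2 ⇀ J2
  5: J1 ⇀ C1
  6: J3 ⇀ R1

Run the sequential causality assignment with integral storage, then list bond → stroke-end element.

#3 |J1  (Se1 (Se) sets effort on bond)
#4 |J2  (Se2: effort source, stroke at far end)
#5 |J1  (C1: C, integral causality)
#0 |GY1  (closing 1-jn rule on J1)
#1 |GY1  (GY GY1: same side as bond 0)
#2 |J2  (common-f at J2 fixed by 1)
#6 |J3  (common-f at J3 fixed by 2)

β0 |GY1
β1 |GY1
β2 |J2
β3 |J1
β4 |J2
β5 |J1
β6 |J3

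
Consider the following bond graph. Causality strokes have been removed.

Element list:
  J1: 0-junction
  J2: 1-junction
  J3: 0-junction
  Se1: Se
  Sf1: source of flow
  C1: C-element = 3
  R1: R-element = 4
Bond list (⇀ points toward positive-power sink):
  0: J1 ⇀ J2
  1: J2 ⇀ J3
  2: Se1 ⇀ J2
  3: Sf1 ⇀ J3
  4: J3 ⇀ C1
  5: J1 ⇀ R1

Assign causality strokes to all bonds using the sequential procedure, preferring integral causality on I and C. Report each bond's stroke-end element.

#0 |J1
#1 |J2
#2 |J2
#3 |Sf1
#4 |J3
#5 |R1

b2 →J2  (Se1 (Se) sets effort on bond)
b3 →Sf1  (Sf1: flow source, stroke at near end)
b4 →J3  (C1: C, integral causality)
b1 →J2  (0-jn J3 has e-setter on 4)
b0 →J1  (J2 needs exactly one f-in)
b5 →R1  (common-e at J1 fixed by 0)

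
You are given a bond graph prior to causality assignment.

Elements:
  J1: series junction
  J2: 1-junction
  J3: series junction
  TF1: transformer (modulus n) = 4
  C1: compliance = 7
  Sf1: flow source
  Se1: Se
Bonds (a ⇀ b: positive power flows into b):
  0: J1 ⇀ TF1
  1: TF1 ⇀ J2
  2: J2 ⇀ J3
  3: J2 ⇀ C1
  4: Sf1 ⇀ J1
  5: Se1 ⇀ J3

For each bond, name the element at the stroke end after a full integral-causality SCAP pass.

#4 →Sf1  (Sf1: flow source, stroke at near end)
#5 →J3  (source Se1 imposes e)
#0 →J1  (J1: bond 4 brought flow, rest push out)
#2 →J2  (only one flow-in slot at J3)
#1 →TF1  (through TF1, causality passes straight; one stroke at TF1)
#3 →J2  (J2: bond 1 brought flow, rest push out)

bond 0 stroke at J1
bond 1 stroke at TF1
bond 2 stroke at J2
bond 3 stroke at J2
bond 4 stroke at Sf1
bond 5 stroke at J3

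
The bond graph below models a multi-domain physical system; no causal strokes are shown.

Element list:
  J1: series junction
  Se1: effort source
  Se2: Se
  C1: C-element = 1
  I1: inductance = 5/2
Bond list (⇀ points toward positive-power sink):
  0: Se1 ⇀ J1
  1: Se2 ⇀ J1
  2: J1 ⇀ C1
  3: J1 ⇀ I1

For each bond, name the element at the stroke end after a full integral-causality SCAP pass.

b0 |J1
b1 |J1
b2 |J1
b3 |I1

β0 |J1  (Se1: effort source, stroke at far end)
β1 |J1  (Se2: effort source, stroke at far end)
β2 |J1  (C1: C, integral causality)
β3 |I1  (J1: last free bond brings flow in)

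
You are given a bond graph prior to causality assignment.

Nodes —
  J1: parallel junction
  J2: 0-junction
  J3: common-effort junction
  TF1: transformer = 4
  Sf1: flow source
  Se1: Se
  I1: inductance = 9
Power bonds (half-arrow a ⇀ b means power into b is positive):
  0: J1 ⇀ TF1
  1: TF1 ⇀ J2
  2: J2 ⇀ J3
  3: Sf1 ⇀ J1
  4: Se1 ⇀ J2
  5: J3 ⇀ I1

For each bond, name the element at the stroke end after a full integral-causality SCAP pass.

#0 |J1
#1 |TF1
#2 |J3
#3 |Sf1
#4 |J2
#5 |I1

β3 stroke→Sf1  (Sf1 fixes flow; stroke at Sf1)
β4 stroke→J2  (Se1 fixes effort; stroke away)
β0 stroke→J1  (J1: last free bond brings effort in)
β1 stroke→TF1  (J2 effort already set via bond 4)
β2 stroke→J3  (common-e at J2 fixed by 4)
β5 stroke→I1  (0-jn J3 has e-setter on 2)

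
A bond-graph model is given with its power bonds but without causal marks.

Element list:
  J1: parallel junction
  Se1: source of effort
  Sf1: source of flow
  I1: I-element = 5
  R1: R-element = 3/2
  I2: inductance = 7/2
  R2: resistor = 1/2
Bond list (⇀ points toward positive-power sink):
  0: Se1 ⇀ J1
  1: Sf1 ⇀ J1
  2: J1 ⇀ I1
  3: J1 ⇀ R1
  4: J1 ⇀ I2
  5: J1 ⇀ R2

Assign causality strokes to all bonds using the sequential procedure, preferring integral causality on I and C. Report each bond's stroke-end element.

b0 |J1  (source Se1 imposes e)
b1 |Sf1  (Sf1: flow source, stroke at near end)
b2 |I1  (J1: bond 0 brought effort, rest push out)
b3 |R1  (J1 effort already set via bond 0)
b4 |I2  (J1: bond 0 brought effort, rest push out)
b5 |R2  (0-jn J1 has e-setter on 0)

b0 stroke at J1
b1 stroke at Sf1
b2 stroke at I1
b3 stroke at R1
b4 stroke at I2
b5 stroke at R2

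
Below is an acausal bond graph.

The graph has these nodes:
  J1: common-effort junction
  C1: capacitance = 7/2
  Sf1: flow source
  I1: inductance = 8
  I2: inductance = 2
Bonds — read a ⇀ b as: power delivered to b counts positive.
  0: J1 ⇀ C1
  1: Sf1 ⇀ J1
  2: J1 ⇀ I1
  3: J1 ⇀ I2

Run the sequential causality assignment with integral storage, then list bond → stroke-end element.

bond 0 stroke→J1
bond 1 stroke→Sf1
bond 2 stroke→I1
bond 3 stroke→I2

β1 |Sf1  (Sf1 (Sf) sets flow on bond)
β0 |J1  (C1: C, integral causality)
β2 |I1  (J1 effort already set via bond 0)
β3 |I2  (common-e at J1 fixed by 0)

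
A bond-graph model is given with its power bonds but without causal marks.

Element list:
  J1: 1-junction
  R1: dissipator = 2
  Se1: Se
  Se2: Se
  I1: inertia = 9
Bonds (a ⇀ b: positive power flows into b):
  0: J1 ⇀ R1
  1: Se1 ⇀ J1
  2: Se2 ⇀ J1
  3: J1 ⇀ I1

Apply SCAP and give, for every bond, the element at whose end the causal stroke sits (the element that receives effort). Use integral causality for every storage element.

β1 stroke→J1  (source Se1 imposes e)
β2 stroke→J1  (Se2: effort source, stroke at far end)
β3 stroke→I1  (prefer integral on I1)
β0 stroke→J1  (common-f at J1 fixed by 3)

bond 0 |J1
bond 1 |J1
bond 2 |J1
bond 3 |I1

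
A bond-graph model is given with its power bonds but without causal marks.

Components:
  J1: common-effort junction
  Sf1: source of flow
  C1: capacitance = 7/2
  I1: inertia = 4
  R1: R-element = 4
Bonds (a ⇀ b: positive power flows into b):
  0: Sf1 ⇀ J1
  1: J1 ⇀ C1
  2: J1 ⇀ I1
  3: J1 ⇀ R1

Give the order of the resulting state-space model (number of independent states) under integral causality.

#0 |Sf1  (Sf1: flow source, stroke at near end)
#1 |J1  (prefer integral on C1)
#2 |I1  (common-e at J1 fixed by 1)
#3 |R1  (common-e at J1 fixed by 1)

2  (C1, I1 all integral)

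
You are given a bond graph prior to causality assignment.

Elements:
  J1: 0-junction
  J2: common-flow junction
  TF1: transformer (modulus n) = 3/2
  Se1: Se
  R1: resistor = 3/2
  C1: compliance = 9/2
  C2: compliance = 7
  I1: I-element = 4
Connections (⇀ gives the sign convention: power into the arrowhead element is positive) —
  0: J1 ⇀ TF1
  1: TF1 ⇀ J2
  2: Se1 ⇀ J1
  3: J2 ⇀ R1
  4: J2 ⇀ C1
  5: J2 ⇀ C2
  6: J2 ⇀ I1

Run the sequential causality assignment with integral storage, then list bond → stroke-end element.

bond 2 stroke→J1  (Se1 fixes effort; stroke away)
bond 0 stroke→TF1  (common-e at J1 fixed by 2)
bond 1 stroke→J2  (TF TF1: opposite of bond 0)
bond 4 stroke→J2  (prefer integral on C1)
bond 5 stroke→J2  (C2 integral (e out))
bond 6 stroke→I1  (I1: I, integral causality)
bond 3 stroke→J2  (J2: bond 6 brought flow, rest push out)

#0 stroke at TF1
#1 stroke at J2
#2 stroke at J1
#3 stroke at J2
#4 stroke at J2
#5 stroke at J2
#6 stroke at I1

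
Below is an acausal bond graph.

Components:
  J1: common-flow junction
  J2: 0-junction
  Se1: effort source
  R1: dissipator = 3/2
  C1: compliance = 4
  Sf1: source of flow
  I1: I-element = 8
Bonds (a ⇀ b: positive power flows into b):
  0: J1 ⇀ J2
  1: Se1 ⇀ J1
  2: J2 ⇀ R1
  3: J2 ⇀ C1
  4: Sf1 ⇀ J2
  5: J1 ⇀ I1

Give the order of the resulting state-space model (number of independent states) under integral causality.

2  (C1, I1 all integral)

b1 stroke→J1  (Se1: effort source, stroke at far end)
b4 stroke→Sf1  (Sf1 fixes flow; stroke at Sf1)
b3 stroke→J2  (C1: C, integral causality)
b0 stroke→J1  (J2: bond 3 brought effort, rest push out)
b2 stroke→R1  (J2 effort already set via bond 3)
b5 stroke→I1  (J1: last free bond brings flow in)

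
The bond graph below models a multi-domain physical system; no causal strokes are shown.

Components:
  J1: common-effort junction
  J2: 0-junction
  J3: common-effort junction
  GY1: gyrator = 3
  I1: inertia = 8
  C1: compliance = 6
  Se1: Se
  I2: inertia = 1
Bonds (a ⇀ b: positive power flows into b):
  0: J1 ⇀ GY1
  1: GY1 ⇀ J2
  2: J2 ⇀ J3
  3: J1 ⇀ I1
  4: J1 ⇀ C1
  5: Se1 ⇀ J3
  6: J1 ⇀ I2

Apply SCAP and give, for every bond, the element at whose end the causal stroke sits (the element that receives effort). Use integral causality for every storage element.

β0 stroke→GY1
β1 stroke→GY1
β2 stroke→J2
β3 stroke→I1
β4 stroke→J1
β5 stroke→J3
β6 stroke→I2

b5 |J3  (Se1 (Se) sets effort on bond)
b2 |J2  (0-jn J3 has e-setter on 5)
b1 |GY1  (common-e at J2 fixed by 2)
b0 |GY1  (through GY1, causality inverts; strokes same side of GY1)
b3 |I1  (prefer integral on I1)
b4 |J1  (C1 outputs effort q/C1)
b6 |I2  (J1: bond 4 brought effort, rest push out)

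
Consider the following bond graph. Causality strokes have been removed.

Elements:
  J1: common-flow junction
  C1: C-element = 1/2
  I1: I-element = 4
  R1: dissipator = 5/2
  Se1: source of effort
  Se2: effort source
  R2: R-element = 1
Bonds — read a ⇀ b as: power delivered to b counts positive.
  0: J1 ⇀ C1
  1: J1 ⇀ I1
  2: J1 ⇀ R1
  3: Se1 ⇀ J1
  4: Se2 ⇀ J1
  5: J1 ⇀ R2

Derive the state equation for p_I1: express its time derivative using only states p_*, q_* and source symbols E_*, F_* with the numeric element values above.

#3 |J1  (Se1 (Se) sets effort on bond)
#4 |J1  (Se2 (Se) sets effort on bond)
#0 |J1  (C1 outputs effort q/C1)
#1 |I1  (I1: I, integral causality)
#2 |J1  (J1: bond 1 brought flow, rest push out)
#5 |J1  (common-f at J1 fixed by 1)

dp_I1/dt = E_Se1 + E_Se2 - 7*p_I1/8 - 2*q_C1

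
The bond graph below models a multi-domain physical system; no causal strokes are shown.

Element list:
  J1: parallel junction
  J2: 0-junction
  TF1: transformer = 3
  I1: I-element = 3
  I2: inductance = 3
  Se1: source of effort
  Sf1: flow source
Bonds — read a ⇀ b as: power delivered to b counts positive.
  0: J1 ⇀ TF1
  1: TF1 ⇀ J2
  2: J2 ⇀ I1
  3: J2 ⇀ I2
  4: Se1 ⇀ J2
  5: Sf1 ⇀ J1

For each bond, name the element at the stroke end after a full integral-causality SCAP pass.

bond 0 |J1
bond 1 |TF1
bond 2 |I1
bond 3 |I2
bond 4 |J2
bond 5 |Sf1

b4 stroke→J2  (Se1: effort source, stroke at far end)
b5 stroke→Sf1  (Sf1: flow source, stroke at near end)
b0 stroke→J1  (only one effort-in slot at J1)
b1 stroke→TF1  (0-jn J2 has e-setter on 4)
b2 stroke→I1  (J2: bond 4 brought effort, rest push out)
b3 stroke→I2  (0-jn J2 has e-setter on 4)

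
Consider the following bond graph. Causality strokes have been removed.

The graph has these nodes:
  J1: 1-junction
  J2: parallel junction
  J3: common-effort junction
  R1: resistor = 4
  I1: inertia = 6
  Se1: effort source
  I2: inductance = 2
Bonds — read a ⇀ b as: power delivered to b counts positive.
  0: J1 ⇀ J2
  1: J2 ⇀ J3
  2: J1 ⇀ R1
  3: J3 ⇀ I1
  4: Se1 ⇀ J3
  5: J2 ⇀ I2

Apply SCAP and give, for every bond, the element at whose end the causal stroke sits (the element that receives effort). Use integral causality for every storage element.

β4 |J3  (Se1 (Se) sets effort on bond)
β1 |J2  (J3: bond 4 brought effort, rest push out)
β3 |I1  (J3: bond 4 brought effort, rest push out)
β0 |J1  (common-e at J2 fixed by 1)
β5 |I2  (0-jn J2 has e-setter on 1)
β2 |R1  (J1 needs exactly one f-in)

#0 |J1
#1 |J2
#2 |R1
#3 |I1
#4 |J3
#5 |I2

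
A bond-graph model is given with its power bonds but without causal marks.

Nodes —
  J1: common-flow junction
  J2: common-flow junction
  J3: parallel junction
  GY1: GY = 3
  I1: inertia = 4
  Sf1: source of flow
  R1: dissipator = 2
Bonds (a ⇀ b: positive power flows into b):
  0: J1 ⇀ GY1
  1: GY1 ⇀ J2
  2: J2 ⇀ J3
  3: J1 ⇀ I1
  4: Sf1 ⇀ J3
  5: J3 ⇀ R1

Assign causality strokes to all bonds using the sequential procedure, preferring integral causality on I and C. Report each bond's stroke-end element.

#4 →Sf1  (Sf1 (Sf) sets flow on bond)
#3 →I1  (I1 outputs flow p/I1)
#0 →J1  (1-jn J1 has f-setter on 3)
#1 →J2  (through GY1, causality inverts; strokes same side of GY1)
#2 →J3  (J2: last free bond brings flow in)
#5 →R1  (J3 effort already set via bond 2)

β0 |J1
β1 |J2
β2 |J3
β3 |I1
β4 |Sf1
β5 |R1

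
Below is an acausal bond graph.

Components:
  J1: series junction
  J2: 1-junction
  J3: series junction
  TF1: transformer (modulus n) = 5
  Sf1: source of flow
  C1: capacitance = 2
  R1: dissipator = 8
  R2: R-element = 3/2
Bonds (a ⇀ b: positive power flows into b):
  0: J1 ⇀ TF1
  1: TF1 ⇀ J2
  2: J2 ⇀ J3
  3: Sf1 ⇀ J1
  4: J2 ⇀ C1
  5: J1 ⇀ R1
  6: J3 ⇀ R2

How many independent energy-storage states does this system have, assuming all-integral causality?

#3 →Sf1  (Sf1 fixes flow; stroke at Sf1)
#0 →J1  (J1: bond 3 brought flow, rest push out)
#5 →J1  (common-f at J1 fixed by 3)
#1 →TF1  (TF TF1: opposite of bond 0)
#2 →J2  (J2: bond 1 brought flow, rest push out)
#4 →J2  (1-jn J2 has f-setter on 1)
#6 →J3  (common-f at J3 fixed by 2)

1  (C1 all integral)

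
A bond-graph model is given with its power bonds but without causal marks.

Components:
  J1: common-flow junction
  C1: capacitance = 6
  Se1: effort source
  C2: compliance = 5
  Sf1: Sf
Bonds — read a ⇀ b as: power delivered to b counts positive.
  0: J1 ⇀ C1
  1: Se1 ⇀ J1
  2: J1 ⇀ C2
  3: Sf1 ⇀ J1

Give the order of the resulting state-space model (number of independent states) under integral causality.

β1 →J1  (source Se1 imposes e)
β3 →Sf1  (source Sf1 imposes f)
β0 →J1  (J1: bond 3 brought flow, rest push out)
β2 →J1  (J1: bond 3 brought flow, rest push out)

2  (C1, C2 all integral)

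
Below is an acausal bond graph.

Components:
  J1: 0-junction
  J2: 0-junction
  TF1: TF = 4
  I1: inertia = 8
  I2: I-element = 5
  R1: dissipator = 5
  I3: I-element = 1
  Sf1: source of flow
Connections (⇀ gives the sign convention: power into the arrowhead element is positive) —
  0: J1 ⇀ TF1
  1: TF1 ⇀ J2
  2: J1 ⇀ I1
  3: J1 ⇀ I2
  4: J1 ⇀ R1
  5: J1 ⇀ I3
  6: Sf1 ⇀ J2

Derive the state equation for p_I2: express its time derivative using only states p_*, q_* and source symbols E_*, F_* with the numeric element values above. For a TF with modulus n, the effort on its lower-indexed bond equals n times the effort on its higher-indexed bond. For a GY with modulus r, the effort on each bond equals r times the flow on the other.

dp_I2/dt = 5*F_Sf1/4 - 5*p_I1/8 - p_I2 - 5*p_I3

β6 |Sf1  (source Sf1 imposes f)
β1 |J2  (closing 0-jn rule on J2)
β0 |TF1  (TF1 one-in-one-out from 1)
β2 |I1  (I1 outputs flow p/I1)
β3 |I2  (I2 integral (f out))
β5 |I3  (I3 integral (f out))
β4 |J1  (closing 0-jn rule on J1)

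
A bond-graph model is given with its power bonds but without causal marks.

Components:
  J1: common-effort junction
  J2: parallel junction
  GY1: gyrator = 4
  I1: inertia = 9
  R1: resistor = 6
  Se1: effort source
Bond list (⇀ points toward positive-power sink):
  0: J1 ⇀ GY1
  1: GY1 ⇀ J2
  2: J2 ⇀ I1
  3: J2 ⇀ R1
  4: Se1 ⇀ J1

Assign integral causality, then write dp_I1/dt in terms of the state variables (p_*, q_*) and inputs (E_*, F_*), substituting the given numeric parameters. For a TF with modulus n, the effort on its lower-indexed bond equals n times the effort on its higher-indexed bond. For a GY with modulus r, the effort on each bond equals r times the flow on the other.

dp_I1/dt = 3*E_Se1/2 - 2*p_I1/3

β4 stroke at J1  (Se1 fixes effort; stroke away)
β0 stroke at GY1  (0-jn J1 has e-setter on 4)
β1 stroke at GY1  (GY GY1: same side as bond 0)
β2 stroke at I1  (I1: I, integral causality)
β3 stroke at J2  (J2 needs exactly one e-in)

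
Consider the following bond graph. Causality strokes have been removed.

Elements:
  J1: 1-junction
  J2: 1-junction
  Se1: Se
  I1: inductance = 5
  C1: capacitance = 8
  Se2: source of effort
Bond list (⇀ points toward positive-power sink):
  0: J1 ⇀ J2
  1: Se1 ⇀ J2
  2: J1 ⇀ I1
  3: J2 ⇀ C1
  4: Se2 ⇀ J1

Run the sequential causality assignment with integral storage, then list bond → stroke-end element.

#1 |J2  (Se1: effort source, stroke at far end)
#4 |J1  (Se2: effort source, stroke at far end)
#2 |I1  (prefer integral on I1)
#0 |J1  (J1: bond 2 brought flow, rest push out)
#3 |J2  (1-jn J2 has f-setter on 0)

b0 stroke at J1
b1 stroke at J2
b2 stroke at I1
b3 stroke at J2
b4 stroke at J1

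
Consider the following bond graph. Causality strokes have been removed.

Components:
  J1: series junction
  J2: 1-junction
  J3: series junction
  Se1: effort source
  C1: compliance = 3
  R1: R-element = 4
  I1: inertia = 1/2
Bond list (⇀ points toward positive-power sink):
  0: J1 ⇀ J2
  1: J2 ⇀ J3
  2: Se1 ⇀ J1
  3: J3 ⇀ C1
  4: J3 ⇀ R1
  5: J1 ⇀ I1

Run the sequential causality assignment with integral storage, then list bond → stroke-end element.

bond 0 stroke at J1
bond 1 stroke at J2
bond 2 stroke at J1
bond 3 stroke at J3
bond 4 stroke at J3
bond 5 stroke at I1

β2 →J1  (source Se1 imposes e)
β3 →J3  (prefer integral on C1)
β5 →I1  (I1 outputs flow p/I1)
β0 →J1  (1-jn J1 has f-setter on 5)
β1 →J2  (1-jn J2 has f-setter on 0)
β4 →J3  (J3: bond 1 brought flow, rest push out)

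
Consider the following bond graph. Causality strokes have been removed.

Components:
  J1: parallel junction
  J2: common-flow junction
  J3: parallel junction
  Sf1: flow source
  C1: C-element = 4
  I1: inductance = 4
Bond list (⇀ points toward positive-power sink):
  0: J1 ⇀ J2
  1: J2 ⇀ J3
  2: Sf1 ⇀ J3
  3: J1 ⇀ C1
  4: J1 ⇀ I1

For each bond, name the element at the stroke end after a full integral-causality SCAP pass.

b0 stroke→J2
b1 stroke→J3
b2 stroke→Sf1
b3 stroke→J1
b4 stroke→I1

#2 |Sf1  (Sf1 fixes flow; stroke at Sf1)
#1 |J3  (closing 0-jn rule on J3)
#0 |J2  (1-jn J2 has f-setter on 1)
#3 |J1  (prefer integral on C1)
#4 |I1  (J1: bond 3 brought effort, rest push out)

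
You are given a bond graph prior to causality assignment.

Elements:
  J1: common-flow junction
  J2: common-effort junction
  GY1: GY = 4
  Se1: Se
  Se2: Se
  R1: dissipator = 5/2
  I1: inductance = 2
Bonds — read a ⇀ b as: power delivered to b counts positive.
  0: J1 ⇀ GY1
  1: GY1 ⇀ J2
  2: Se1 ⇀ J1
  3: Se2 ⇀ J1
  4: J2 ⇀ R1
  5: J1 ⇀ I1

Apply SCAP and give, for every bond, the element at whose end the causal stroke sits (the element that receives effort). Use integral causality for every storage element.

β0 →J1
β1 →J2
β2 →J1
β3 →J1
β4 →R1
β5 →I1

bond 2 stroke at J1  (Se1: effort source, stroke at far end)
bond 3 stroke at J1  (Se2 (Se) sets effort on bond)
bond 5 stroke at I1  (prefer integral on I1)
bond 0 stroke at J1  (1-jn J1 has f-setter on 5)
bond 1 stroke at J2  (through GY1, causality inverts; strokes same side of GY1)
bond 4 stroke at R1  (J2: bond 1 brought effort, rest push out)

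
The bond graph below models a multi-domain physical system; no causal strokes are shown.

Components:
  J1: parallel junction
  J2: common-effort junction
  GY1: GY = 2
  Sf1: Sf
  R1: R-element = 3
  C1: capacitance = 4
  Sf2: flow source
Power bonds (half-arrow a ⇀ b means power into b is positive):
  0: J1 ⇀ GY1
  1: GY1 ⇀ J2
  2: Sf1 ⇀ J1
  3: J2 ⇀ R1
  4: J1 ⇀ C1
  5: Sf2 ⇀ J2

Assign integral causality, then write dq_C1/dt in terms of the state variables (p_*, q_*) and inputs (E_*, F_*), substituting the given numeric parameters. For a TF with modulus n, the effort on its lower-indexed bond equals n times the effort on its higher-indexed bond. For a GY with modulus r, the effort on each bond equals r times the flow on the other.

dq_C1/dt = F_Sf1 - 3*F_Sf2/2 - 3*q_C1/16

#2 |Sf1  (source Sf1 imposes f)
#5 |Sf2  (source Sf2 imposes f)
#4 |J1  (C1: C, integral causality)
#0 |GY1  (0-jn J1 has e-setter on 4)
#1 |GY1  (GY GY1: same side as bond 0)
#3 |J2  (only one effort-in slot at J2)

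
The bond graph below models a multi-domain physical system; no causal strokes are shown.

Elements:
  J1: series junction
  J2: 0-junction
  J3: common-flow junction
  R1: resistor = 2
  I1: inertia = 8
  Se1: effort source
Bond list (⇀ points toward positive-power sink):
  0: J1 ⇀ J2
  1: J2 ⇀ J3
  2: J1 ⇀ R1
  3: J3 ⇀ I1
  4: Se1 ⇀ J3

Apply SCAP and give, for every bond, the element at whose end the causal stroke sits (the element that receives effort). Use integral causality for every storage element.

#0 stroke at J2
#1 stroke at J3
#2 stroke at J1
#3 stroke at I1
#4 stroke at J3

bond 4 stroke at J3  (Se1: effort source, stroke at far end)
bond 3 stroke at I1  (prefer integral on I1)
bond 1 stroke at J3  (J3: bond 3 brought flow, rest push out)
bond 0 stroke at J2  (J2: last free bond brings effort in)
bond 2 stroke at J1  (common-f at J1 fixed by 0)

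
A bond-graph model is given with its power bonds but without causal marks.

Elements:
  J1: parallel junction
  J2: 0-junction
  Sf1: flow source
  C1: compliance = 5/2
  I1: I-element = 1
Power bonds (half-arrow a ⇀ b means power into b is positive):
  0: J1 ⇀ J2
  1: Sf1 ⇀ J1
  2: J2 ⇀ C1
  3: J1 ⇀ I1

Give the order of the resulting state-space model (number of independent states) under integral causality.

2  (C1, I1 all integral)

#1 →Sf1  (Sf1 (Sf) sets flow on bond)
#2 →J2  (C1 outputs effort q/C1)
#0 →J1  (common-e at J2 fixed by 2)
#3 →I1  (0-jn J1 has e-setter on 0)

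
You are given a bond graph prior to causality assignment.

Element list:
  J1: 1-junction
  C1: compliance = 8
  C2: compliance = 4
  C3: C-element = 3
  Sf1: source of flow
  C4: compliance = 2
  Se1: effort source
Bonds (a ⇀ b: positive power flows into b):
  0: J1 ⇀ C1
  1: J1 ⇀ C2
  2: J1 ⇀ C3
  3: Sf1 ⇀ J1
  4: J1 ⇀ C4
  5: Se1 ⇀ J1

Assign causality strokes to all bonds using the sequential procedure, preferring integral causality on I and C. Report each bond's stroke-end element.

#0 stroke at J1
#1 stroke at J1
#2 stroke at J1
#3 stroke at Sf1
#4 stroke at J1
#5 stroke at J1

b3 stroke→Sf1  (Sf1: flow source, stroke at near end)
b5 stroke→J1  (Se1 fixes effort; stroke away)
b0 stroke→J1  (common-f at J1 fixed by 3)
b1 stroke→J1  (1-jn J1 has f-setter on 3)
b2 stroke→J1  (1-jn J1 has f-setter on 3)
b4 stroke→J1  (common-f at J1 fixed by 3)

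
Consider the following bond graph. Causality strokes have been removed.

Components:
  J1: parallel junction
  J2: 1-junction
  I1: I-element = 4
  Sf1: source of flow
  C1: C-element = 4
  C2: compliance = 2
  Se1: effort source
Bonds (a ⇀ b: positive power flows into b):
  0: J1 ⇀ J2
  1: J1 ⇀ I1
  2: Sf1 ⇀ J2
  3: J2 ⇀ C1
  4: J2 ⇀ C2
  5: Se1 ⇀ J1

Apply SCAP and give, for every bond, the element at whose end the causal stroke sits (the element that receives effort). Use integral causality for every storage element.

bond 0 |J2
bond 1 |I1
bond 2 |Sf1
bond 3 |J2
bond 4 |J2
bond 5 |J1

b2 stroke at Sf1  (Sf1 (Sf) sets flow on bond)
b5 stroke at J1  (Se1 (Se) sets effort on bond)
b0 stroke at J2  (common-e at J1 fixed by 5)
b1 stroke at I1  (0-jn J1 has e-setter on 5)
b3 stroke at J2  (J2 flow already set via bond 2)
b4 stroke at J2  (1-jn J2 has f-setter on 2)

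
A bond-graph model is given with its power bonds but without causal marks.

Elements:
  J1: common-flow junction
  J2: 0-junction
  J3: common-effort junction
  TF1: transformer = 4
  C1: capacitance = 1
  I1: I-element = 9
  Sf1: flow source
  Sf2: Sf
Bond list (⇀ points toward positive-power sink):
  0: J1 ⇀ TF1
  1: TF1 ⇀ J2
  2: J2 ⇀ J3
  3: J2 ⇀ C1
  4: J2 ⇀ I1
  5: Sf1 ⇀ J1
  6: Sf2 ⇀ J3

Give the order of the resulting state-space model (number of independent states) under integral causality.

2  (C1, I1 all integral)

bond 5 stroke at Sf1  (Sf1 (Sf) sets flow on bond)
bond 6 stroke at Sf2  (source Sf2 imposes f)
bond 0 stroke at J1  (common-f at J1 fixed by 5)
bond 2 stroke at J3  (J3 needs exactly one e-in)
bond 1 stroke at TF1  (TF1: transformer flips bond 0)
bond 3 stroke at J2  (C1 integral (e out))
bond 4 stroke at I1  (J2 effort already set via bond 3)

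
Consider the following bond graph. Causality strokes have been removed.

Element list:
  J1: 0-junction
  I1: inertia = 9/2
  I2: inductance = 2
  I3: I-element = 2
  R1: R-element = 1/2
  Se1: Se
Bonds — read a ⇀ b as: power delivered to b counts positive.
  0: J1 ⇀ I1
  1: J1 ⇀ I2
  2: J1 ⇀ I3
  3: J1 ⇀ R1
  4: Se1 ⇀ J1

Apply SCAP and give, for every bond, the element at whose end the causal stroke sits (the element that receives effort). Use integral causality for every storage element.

bond 4 |J1  (Se1: effort source, stroke at far end)
bond 0 |I1  (J1: bond 4 brought effort, rest push out)
bond 1 |I2  (J1 effort already set via bond 4)
bond 2 |I3  (common-e at J1 fixed by 4)
bond 3 |R1  (J1 effort already set via bond 4)

bond 0 stroke at I1
bond 1 stroke at I2
bond 2 stroke at I3
bond 3 stroke at R1
bond 4 stroke at J1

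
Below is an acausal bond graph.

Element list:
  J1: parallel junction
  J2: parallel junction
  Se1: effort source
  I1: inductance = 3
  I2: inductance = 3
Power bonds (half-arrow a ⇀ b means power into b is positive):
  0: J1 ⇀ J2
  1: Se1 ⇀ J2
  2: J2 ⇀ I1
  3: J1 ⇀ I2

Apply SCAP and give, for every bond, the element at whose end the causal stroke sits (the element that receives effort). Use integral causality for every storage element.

bond 1 stroke→J2  (source Se1 imposes e)
bond 0 stroke→J1  (common-e at J2 fixed by 1)
bond 2 stroke→I1  (0-jn J2 has e-setter on 1)
bond 3 stroke→I2  (J1 effort already set via bond 0)

b0 stroke→J1
b1 stroke→J2
b2 stroke→I1
b3 stroke→I2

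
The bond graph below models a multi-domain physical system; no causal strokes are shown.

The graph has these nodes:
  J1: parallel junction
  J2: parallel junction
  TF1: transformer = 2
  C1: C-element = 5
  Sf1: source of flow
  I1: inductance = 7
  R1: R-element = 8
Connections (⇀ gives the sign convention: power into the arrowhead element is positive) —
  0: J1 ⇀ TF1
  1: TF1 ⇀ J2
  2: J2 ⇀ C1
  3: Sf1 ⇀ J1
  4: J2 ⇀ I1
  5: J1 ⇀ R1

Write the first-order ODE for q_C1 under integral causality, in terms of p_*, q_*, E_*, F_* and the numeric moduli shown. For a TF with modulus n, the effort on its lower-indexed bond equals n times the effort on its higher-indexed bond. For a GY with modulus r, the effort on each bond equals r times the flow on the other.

dq_C1/dt = 2*F_Sf1 - p_I1/7 - q_C1/10

b3 |Sf1  (Sf1: flow source, stroke at near end)
b2 |J2  (prefer integral on C1)
b1 |TF1  (J2: bond 2 brought effort, rest push out)
b4 |I1  (common-e at J2 fixed by 2)
b0 |J1  (TF1 one-in-one-out from 1)
b5 |R1  (0-jn J1 has e-setter on 0)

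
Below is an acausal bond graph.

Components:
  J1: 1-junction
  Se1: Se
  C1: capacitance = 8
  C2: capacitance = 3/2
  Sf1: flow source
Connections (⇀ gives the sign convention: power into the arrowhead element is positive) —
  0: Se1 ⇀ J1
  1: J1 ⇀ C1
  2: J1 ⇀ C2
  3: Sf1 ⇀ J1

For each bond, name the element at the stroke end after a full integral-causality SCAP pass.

b0 stroke→J1
b1 stroke→J1
b2 stroke→J1
b3 stroke→Sf1

#0 stroke at J1  (Se1: effort source, stroke at far end)
#3 stroke at Sf1  (Sf1 fixes flow; stroke at Sf1)
#1 stroke at J1  (1-jn J1 has f-setter on 3)
#2 stroke at J1  (1-jn J1 has f-setter on 3)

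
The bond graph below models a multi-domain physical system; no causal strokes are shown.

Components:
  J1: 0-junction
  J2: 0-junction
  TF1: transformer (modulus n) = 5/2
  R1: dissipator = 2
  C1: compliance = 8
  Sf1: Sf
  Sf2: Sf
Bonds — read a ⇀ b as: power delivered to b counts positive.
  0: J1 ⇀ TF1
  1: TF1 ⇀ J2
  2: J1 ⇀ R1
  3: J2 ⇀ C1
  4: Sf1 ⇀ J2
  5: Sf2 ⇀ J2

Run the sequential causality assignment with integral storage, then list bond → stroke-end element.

b4 |Sf1  (Sf1: flow source, stroke at near end)
b5 |Sf2  (Sf2: flow source, stroke at near end)
b3 |J2  (C1 outputs effort q/C1)
b1 |TF1  (0-jn J2 has e-setter on 3)
b0 |J1  (TF1 one-in-one-out from 1)
b2 |R1  (0-jn J1 has e-setter on 0)

b0 stroke at J1
b1 stroke at TF1
b2 stroke at R1
b3 stroke at J2
b4 stroke at Sf1
b5 stroke at Sf2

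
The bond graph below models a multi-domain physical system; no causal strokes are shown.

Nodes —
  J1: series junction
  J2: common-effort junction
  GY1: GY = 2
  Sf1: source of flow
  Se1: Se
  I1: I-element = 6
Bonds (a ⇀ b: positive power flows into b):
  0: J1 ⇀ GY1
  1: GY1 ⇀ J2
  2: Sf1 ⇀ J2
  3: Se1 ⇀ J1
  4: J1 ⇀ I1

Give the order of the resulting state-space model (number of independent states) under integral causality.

1  (I1 all integral)

b2 stroke→Sf1  (Sf1 (Sf) sets flow on bond)
b3 stroke→J1  (Se1: effort source, stroke at far end)
b1 stroke→J2  (only one effort-in slot at J2)
b0 stroke→J1  (through GY1, causality inverts; strokes same side of GY1)
b4 stroke→I1  (J1 needs exactly one f-in)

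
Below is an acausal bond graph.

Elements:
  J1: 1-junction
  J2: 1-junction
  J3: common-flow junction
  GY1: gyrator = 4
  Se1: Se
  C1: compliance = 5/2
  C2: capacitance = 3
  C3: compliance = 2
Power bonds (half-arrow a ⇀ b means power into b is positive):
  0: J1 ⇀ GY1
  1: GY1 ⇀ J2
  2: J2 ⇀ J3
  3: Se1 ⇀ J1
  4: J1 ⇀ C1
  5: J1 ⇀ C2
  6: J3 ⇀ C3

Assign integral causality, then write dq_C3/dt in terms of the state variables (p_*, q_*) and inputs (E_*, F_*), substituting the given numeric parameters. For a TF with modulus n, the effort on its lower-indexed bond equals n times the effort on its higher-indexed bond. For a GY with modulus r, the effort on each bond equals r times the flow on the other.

b3 stroke at J1  (source Se1 imposes e)
b4 stroke at J1  (C1 outputs effort q/C1)
b5 stroke at J1  (C2 outputs effort q/C2)
b0 stroke at GY1  (J1: last free bond brings flow in)
b1 stroke at GY1  (through GY1, causality inverts; strokes same side of GY1)
b2 stroke at J2  (common-f at J2 fixed by 1)
b6 stroke at J3  (J3 flow already set via bond 2)

dq_C3/dt = E_Se1/4 - q_C1/10 - q_C2/12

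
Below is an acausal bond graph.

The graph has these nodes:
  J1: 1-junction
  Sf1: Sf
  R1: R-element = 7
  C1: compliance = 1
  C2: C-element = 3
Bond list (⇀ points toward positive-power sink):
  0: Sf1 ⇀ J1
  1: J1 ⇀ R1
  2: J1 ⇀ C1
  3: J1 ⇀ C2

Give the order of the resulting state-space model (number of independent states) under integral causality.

#0 stroke at Sf1  (source Sf1 imposes f)
#1 stroke at J1  (J1 flow already set via bond 0)
#2 stroke at J1  (common-f at J1 fixed by 0)
#3 stroke at J1  (J1 flow already set via bond 0)

2  (C1, C2 all integral)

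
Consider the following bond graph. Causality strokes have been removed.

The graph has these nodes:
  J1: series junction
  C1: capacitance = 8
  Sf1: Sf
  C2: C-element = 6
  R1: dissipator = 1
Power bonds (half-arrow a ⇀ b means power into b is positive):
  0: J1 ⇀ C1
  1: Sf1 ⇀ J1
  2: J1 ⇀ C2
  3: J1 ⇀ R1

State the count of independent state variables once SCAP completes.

2  (C1, C2 all integral)

b1 stroke at Sf1  (Sf1 (Sf) sets flow on bond)
b0 stroke at J1  (J1 flow already set via bond 1)
b2 stroke at J1  (J1: bond 1 brought flow, rest push out)
b3 stroke at J1  (common-f at J1 fixed by 1)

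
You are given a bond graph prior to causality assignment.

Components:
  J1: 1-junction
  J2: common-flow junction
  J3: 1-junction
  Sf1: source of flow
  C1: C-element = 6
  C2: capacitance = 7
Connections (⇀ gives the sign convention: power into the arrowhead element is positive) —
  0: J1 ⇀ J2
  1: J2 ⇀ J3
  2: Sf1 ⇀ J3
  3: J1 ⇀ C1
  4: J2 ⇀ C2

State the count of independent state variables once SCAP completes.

β2 stroke at Sf1  (Sf1: flow source, stroke at near end)
β1 stroke at J3  (common-f at J3 fixed by 2)
β0 stroke at J2  (J2 flow already set via bond 1)
β4 stroke at J2  (common-f at J2 fixed by 1)
β3 stroke at J1  (1-jn J1 has f-setter on 0)

2  (C1, C2 all integral)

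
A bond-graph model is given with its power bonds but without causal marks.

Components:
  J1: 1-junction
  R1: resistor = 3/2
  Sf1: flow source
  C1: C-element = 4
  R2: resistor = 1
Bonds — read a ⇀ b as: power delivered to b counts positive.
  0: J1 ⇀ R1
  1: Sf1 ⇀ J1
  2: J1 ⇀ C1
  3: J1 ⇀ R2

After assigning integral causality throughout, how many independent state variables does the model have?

#1 stroke→Sf1  (Sf1 fixes flow; stroke at Sf1)
#0 stroke→J1  (common-f at J1 fixed by 1)
#2 stroke→J1  (common-f at J1 fixed by 1)
#3 stroke→J1  (1-jn J1 has f-setter on 1)

1  (C1 all integral)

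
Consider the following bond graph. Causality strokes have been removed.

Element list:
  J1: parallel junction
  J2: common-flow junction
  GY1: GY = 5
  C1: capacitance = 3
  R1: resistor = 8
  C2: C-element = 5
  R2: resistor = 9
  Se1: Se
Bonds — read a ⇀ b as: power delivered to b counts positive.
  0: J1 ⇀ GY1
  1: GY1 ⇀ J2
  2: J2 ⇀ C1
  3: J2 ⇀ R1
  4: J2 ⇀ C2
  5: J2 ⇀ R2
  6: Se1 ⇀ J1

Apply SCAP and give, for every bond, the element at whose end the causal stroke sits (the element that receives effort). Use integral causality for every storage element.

b6 →J1  (Se1 fixes effort; stroke away)
b0 →GY1  (J1 effort already set via bond 6)
b1 →GY1  (through GY1, causality inverts; strokes same side of GY1)
b2 →J2  (J2: bond 1 brought flow, rest push out)
b3 →J2  (J2 flow already set via bond 1)
b4 →J2  (J2 flow already set via bond 1)
b5 →J2  (J2 flow already set via bond 1)

#0 stroke→GY1
#1 stroke→GY1
#2 stroke→J2
#3 stroke→J2
#4 stroke→J2
#5 stroke→J2
#6 stroke→J1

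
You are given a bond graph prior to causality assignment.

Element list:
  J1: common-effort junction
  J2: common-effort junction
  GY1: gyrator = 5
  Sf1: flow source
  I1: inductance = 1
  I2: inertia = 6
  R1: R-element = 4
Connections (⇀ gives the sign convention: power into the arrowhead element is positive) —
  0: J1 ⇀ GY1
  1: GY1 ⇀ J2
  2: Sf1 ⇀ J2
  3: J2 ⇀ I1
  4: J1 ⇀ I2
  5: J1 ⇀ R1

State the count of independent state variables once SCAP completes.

#2 →Sf1  (Sf1 (Sf) sets flow on bond)
#3 →I1  (prefer integral on I1)
#1 →J2  (J2: last free bond brings effort in)
#0 →J1  (GY1: gyrator matches bond 1)
#4 →I2  (J1 effort already set via bond 0)
#5 →R1  (0-jn J1 has e-setter on 0)

2  (I1, I2 all integral)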